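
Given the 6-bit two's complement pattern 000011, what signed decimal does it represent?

Binary: 000011
Sign bit: 0 (non-negative)
Read directly as an unsigned value:
000011 = 2 + 1 = 3
Value: 3



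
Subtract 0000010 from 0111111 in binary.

Method 1 - Direct subtraction (column by column from the right: bit − bit − borrow-in; if negative, add 2 and borrow 1 from the next column):
borrow: 0000000
        0111111
-       0000010
---------------
        0111101

Method 2 - Add two's complement:
Two's complement of 0000010: invert → 1111101, add 1 → 1111110
  0111111
+ 1111110
---------
 10111101  (end carry out of the top bit = 1)
Discarding the end carry: 0111101
Decimal check:
  0111111 = 32 + 16 + 8 + 4 + 2 + 1 = 63
  0000010 = 2
  63 - 2 = 61, and 0111101 = 32 + 16 + 8 + 4 + 1 = 61 ✓



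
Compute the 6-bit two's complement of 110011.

Original (sign bit 1, negative): 110011
Step 1 - Invert all bits: 001100
Step 2 - Add 1: 001101
Verification: 110011 + 001101 = 1000000; discarding the end carry (carry out of the top bit) leaves the 6-bit value 000000, as required for x + (-x)



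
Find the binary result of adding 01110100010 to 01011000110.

Add column by column from the right: bit + bit + carry-in; write the sum mod 2, carry 1 when the sum is 2 or 3.
carry:  11100001100
        01110100010
+       01011000110
-------------------
       011001101000
(the carry out of the leftmost column, 0, becomes the leading bit)
Decimal check:
  01110100010 = 512 + 256 + 128 + 32 + 2 = 930
  01011000110 = 512 + 128 + 64 + 4 + 2 = 710
  930 + 710 = 1640, and 011001101000 = 1024 + 512 + 64 + 32 + 8 = 1640 ✓



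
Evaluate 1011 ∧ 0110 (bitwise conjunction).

AND: 1 only when both bits are 1
  1011
& 0110
------
  0010
Decimal: 11 & 6 = 2



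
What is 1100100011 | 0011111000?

OR: 1 when either bit is 1
  1100100011
| 0011111000
------------
  1111111011
Decimal: 803 | 248 = 1019



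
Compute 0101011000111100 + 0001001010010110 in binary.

Add column by column from the right: bit + bit + carry-in; write the sum mod 2, carry 1 when the sum is 2 or 3.
carry:  0010110001111000
        0101011000111100
+       0001001010010110
------------------------
       00110100011010010
(the carry out of the leftmost column, 0, becomes the leading bit)
Decimal check:
  0101011000111100 = 16384 + 4096 + 1024 + 512 + 32 + 16 + 8 + 4 = 22076
  0001001010010110 = 4096 + 512 + 128 + 16 + 4 + 2 = 4758
  22076 + 4758 = 26834, and 00110100011010010 = 16384 + 8192 + 2048 + 128 + 64 + 16 + 2 = 26834 ✓



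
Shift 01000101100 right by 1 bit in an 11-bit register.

Original: 01000101100 (decimal 556)
Shift right by 1 position
Drop the 1 low bit; fill with zero on the left
Result: 00100010110 (decimal 278)
Equivalent: 556 >> 1 = 556 ÷ 2^1 = 278



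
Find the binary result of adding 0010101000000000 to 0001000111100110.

Add column by column from the right: bit + bit + carry-in; write the sum mod 2, carry 1 when the sum is 2 or 3.
carry:  0000000000000000
        0010101000000000
+       0001000111100110
------------------------
       00011101111100110
(the carry out of the leftmost column, 0, becomes the leading bit)
Decimal check:
  0010101000000000 = 8192 + 2048 + 512 = 10752
  0001000111100110 = 4096 + 256 + 128 + 64 + 32 + 4 + 2 = 4582
  10752 + 4582 = 15334, and 00011101111100110 = 8192 + 4096 + 2048 + 512 + 256 + 128 + 64 + 32 + 4 + 2 = 15334 ✓



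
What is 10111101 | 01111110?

OR: 1 when either bit is 1
  10111101
| 01111110
----------
  11111111
Decimal: 189 | 126 = 255



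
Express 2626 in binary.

Using repeated division by 2:
2626 ÷ 2 = 1313 remainder 0
1313 ÷ 2 = 656 remainder 1
656 ÷ 2 = 328 remainder 0
328 ÷ 2 = 164 remainder 0
164 ÷ 2 = 82 remainder 0
82 ÷ 2 = 41 remainder 0
41 ÷ 2 = 20 remainder 1
20 ÷ 2 = 10 remainder 0
10 ÷ 2 = 5 remainder 0
5 ÷ 2 = 2 remainder 1
2 ÷ 2 = 1 remainder 0
1 ÷ 2 = 0 remainder 1
Reading remainders bottom to top: 101001000010



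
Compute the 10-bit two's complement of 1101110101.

Original (sign bit 1, negative): 1101110101
Step 1 - Invert all bits: 0010001010
Step 2 - Add 1: 0010001011
Verification: 1101110101 + 0010001011 = 10000000000; discarding the end carry (carry out of the top bit) leaves the 10-bit value 0000000000, as required for x + (-x)



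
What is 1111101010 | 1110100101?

OR: 1 when either bit is 1
  1111101010
| 1110100101
------------
  1111101111
Decimal: 1002 | 933 = 1007



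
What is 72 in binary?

Using repeated division by 2:
72 ÷ 2 = 36 remainder 0
36 ÷ 2 = 18 remainder 0
18 ÷ 2 = 9 remainder 0
9 ÷ 2 = 4 remainder 1
4 ÷ 2 = 2 remainder 0
2 ÷ 2 = 1 remainder 0
1 ÷ 2 = 0 remainder 1
Reading remainders bottom to top: 1001000



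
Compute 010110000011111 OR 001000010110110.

OR: 1 when either bit is 1
  010110000011111
| 001000010110110
-----------------
  011110010111111
Decimal: 11295 | 4278 = 15551



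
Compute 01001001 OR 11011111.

OR: 1 when either bit is 1
  01001001
| 11011111
----------
  11011111
Decimal: 73 | 223 = 223



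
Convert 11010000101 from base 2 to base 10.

Sum of powers of 2 for each 1-bit:
2^0 + 2^2 + 2^7 + 2^9 + 2^10
= 1 + 4 + 128 + 512 + 1024
= 1669



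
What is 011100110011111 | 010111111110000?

OR: 1 when either bit is 1
  011100110011111
| 010111111110000
-----------------
  011111111111111
Decimal: 14751 | 12272 = 16383



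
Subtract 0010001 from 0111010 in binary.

Method 1 - Direct subtraction (column by column from the right: bit − bit − borrow-in; if negative, add 2 and borrow 1 from the next column):
borrow: 0000010
        0111010
-       0010001
---------------
        0101001

Method 2 - Add two's complement:
Two's complement of 0010001: invert → 1101110, add 1 → 1101111
  0111010
+ 1101111
---------
 10101001  (end carry out of the top bit = 1)
Discarding the end carry: 0101001
Decimal check:
  0111010 = 32 + 16 + 8 + 2 = 58
  0010001 = 16 + 1 = 17
  58 - 17 = 41, and 0101001 = 32 + 8 + 1 = 41 ✓



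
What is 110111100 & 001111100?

AND: 1 only when both bits are 1
  110111100
& 001111100
-----------
  000111100
Decimal: 444 & 124 = 60



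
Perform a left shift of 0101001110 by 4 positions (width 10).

Original: 0101001110 (decimal 334)
Shift left by 4 positions
Append 4 zeros on the right and drop the 4 high bits that overflow the 10-bit width
Result: 0011100000 (decimal 224)
Equivalent: 334 << 4 = 334 × 2^4 = 5344, truncated to 10 bits = 224



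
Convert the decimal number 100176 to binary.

Using repeated division by 2:
100176 ÷ 2 = 50088 remainder 0
50088 ÷ 2 = 25044 remainder 0
25044 ÷ 2 = 12522 remainder 0
12522 ÷ 2 = 6261 remainder 0
6261 ÷ 2 = 3130 remainder 1
3130 ÷ 2 = 1565 remainder 0
1565 ÷ 2 = 782 remainder 1
782 ÷ 2 = 391 remainder 0
391 ÷ 2 = 195 remainder 1
195 ÷ 2 = 97 remainder 1
97 ÷ 2 = 48 remainder 1
48 ÷ 2 = 24 remainder 0
24 ÷ 2 = 12 remainder 0
12 ÷ 2 = 6 remainder 0
6 ÷ 2 = 3 remainder 0
3 ÷ 2 = 1 remainder 1
1 ÷ 2 = 0 remainder 1
Reading remainders bottom to top: 11000011101010000



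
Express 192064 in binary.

Using repeated division by 2:
192064 ÷ 2 = 96032 remainder 0
96032 ÷ 2 = 48016 remainder 0
48016 ÷ 2 = 24008 remainder 0
24008 ÷ 2 = 12004 remainder 0
12004 ÷ 2 = 6002 remainder 0
6002 ÷ 2 = 3001 remainder 0
3001 ÷ 2 = 1500 remainder 1
1500 ÷ 2 = 750 remainder 0
750 ÷ 2 = 375 remainder 0
375 ÷ 2 = 187 remainder 1
187 ÷ 2 = 93 remainder 1
93 ÷ 2 = 46 remainder 1
46 ÷ 2 = 23 remainder 0
23 ÷ 2 = 11 remainder 1
11 ÷ 2 = 5 remainder 1
5 ÷ 2 = 2 remainder 1
2 ÷ 2 = 1 remainder 0
1 ÷ 2 = 0 remainder 1
Reading remainders bottom to top: 101110111001000000



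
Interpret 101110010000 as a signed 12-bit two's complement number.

Binary: 101110010000
Sign bit: 1 (negative)
Invert: 010001101111
Add 1:  010001110000
Magnitude: 010001110000 = 1024 + 64 + 32 + 16 = 1136
Value: -1136



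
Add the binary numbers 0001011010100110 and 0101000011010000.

Add column by column from the right: bit + bit + carry-in; write the sum mod 2, carry 1 when the sum is 2 or 3.
carry:  0010000100000000
        0001011010100110
+       0101000011010000
------------------------
       00110011101110110
(the carry out of the leftmost column, 0, becomes the leading bit)
Decimal check:
  0001011010100110 = 4096 + 1024 + 512 + 128 + 32 + 4 + 2 = 5798
  0101000011010000 = 16384 + 4096 + 128 + 64 + 16 = 20688
  5798 + 20688 = 26486, and 00110011101110110 = 16384 + 8192 + 1024 + 512 + 256 + 64 + 32 + 16 + 4 + 2 = 26486 ✓



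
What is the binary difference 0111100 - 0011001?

Method 1 - Direct subtraction (column by column from the right: bit − bit − borrow-in; if negative, add 2 and borrow 1 from the next column):
borrow: 0000110
        0111100
-       0011001
---------------
        0100011

Method 2 - Add two's complement:
Two's complement of 0011001: invert → 1100110, add 1 → 1100111
  0111100
+ 1100111
---------
 10100011  (end carry out of the top bit = 1)
Discarding the end carry: 0100011
Decimal check:
  0111100 = 32 + 16 + 8 + 4 = 60
  0011001 = 16 + 8 + 1 = 25
  60 - 25 = 35, and 0100011 = 32 + 2 + 1 = 35 ✓



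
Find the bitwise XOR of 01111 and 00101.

XOR: 1 when bits differ
  01111
^ 00101
-------
  01010
Decimal: 15 ^ 5 = 10



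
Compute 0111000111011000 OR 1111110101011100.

OR: 1 when either bit is 1
  0111000111011000
| 1111110101011100
------------------
  1111110111011100
Decimal: 29144 | 64860 = 64988



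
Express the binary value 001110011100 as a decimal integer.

Sum of powers of 2 for each 1-bit:
2^2 + 2^3 + 2^4 + 2^7 + 2^8 + 2^9
= 4 + 8 + 16 + 128 + 256 + 512
= 924



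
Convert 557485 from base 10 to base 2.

Using repeated division by 2:
557485 ÷ 2 = 278742 remainder 1
278742 ÷ 2 = 139371 remainder 0
139371 ÷ 2 = 69685 remainder 1
69685 ÷ 2 = 34842 remainder 1
34842 ÷ 2 = 17421 remainder 0
17421 ÷ 2 = 8710 remainder 1
8710 ÷ 2 = 4355 remainder 0
4355 ÷ 2 = 2177 remainder 1
2177 ÷ 2 = 1088 remainder 1
1088 ÷ 2 = 544 remainder 0
544 ÷ 2 = 272 remainder 0
272 ÷ 2 = 136 remainder 0
136 ÷ 2 = 68 remainder 0
68 ÷ 2 = 34 remainder 0
34 ÷ 2 = 17 remainder 0
17 ÷ 2 = 8 remainder 1
8 ÷ 2 = 4 remainder 0
4 ÷ 2 = 2 remainder 0
2 ÷ 2 = 1 remainder 0
1 ÷ 2 = 0 remainder 1
Reading remainders bottom to top: 10001000000110101101



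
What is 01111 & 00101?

AND: 1 only when both bits are 1
  01111
& 00101
-------
  00101
Decimal: 15 & 5 = 5



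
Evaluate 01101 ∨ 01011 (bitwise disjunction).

OR: 1 when either bit is 1
  01101
| 01011
-------
  01111
Decimal: 13 | 11 = 15



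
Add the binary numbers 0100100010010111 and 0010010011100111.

Add column by column from the right: bit + bit + carry-in; write the sum mod 2, carry 1 when the sum is 2 or 3.
carry:  0000000100001110
        0100100010010111
+       0010010011100111
------------------------
       00110110101111110
(the carry out of the leftmost column, 0, becomes the leading bit)
Decimal check:
  0100100010010111 = 16384 + 2048 + 128 + 16 + 4 + 2 + 1 = 18583
  0010010011100111 = 8192 + 1024 + 128 + 64 + 32 + 4 + 2 + 1 = 9447
  18583 + 9447 = 28030, and 00110110101111110 = 16384 + 8192 + 2048 + 1024 + 256 + 64 + 32 + 16 + 8 + 4 + 2 = 28030 ✓



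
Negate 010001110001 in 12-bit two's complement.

Original: 010001110001
Step 1 - Invert all bits: 101110001110
Step 2 - Add 1: 101110001111
Verification: 010001110001 + 101110001111 = 1000000000000; discarding the end carry (carry out of the top bit) leaves the 12-bit value 000000000000, as required for x + (-x)



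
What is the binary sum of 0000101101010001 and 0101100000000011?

Add column by column from the right: bit + bit + carry-in; write the sum mod 2, carry 1 when the sum is 2 or 3.
carry:  0011000000000110
        0000101101010001
+       0101100000000011
------------------------
       00110001101010100
(the carry out of the leftmost column, 0, becomes the leading bit)
Decimal check:
  0000101101010001 = 2048 + 512 + 256 + 64 + 16 + 1 = 2897
  0101100000000011 = 16384 + 4096 + 2048 + 2 + 1 = 22531
  2897 + 22531 = 25428, and 00110001101010100 = 16384 + 8192 + 512 + 256 + 64 + 16 + 4 = 25428 ✓



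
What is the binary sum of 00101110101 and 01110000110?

Add column by column from the right: bit + bit + carry-in; write the sum mod 2, carry 1 when the sum is 2 or 3.
carry:  11000001000
        00101110101
+       01110000110
-------------------
       010011111011
(the carry out of the leftmost column, 0, becomes the leading bit)
Decimal check:
  00101110101 = 256 + 64 + 32 + 16 + 4 + 1 = 373
  01110000110 = 512 + 256 + 128 + 4 + 2 = 902
  373 + 902 = 1275, and 010011111011 = 1024 + 128 + 64 + 32 + 16 + 8 + 2 + 1 = 1275 ✓



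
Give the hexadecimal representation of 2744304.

Using repeated division by 16 (digits 10–15 are A–F):
2744304 ÷ 16 = 171519 remainder 0
171519 ÷ 16 = 10719 remainder 15 (F)
10719 ÷ 16 = 669 remainder 15 (F)
669 ÷ 16 = 41 remainder 13 (D)
41 ÷ 16 = 2 remainder 9
2 ÷ 16 = 0 remainder 2
Reading remainders bottom to top: 29DFF0



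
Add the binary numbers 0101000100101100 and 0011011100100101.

Add column by column from the right: bit + bit + carry-in; write the sum mod 2, carry 1 when the sum is 2 or 3.
carry:  1110111001011000
        0101000100101100
+       0011011100100101
------------------------
       01000100001010001
(the carry out of the leftmost column, 0, becomes the leading bit)
Decimal check:
  0101000100101100 = 16384 + 4096 + 256 + 32 + 8 + 4 = 20780
  0011011100100101 = 8192 + 4096 + 1024 + 512 + 256 + 32 + 4 + 1 = 14117
  20780 + 14117 = 34897, and 01000100001010001 = 32768 + 2048 + 64 + 16 + 1 = 34897 ✓



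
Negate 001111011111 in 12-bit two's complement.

Original: 001111011111
Step 1 - Invert all bits: 110000100000
Step 2 - Add 1: 110000100001
Verification: 001111011111 + 110000100001 = 1000000000000; discarding the end carry (carry out of the top bit) leaves the 12-bit value 000000000000, as required for x + (-x)



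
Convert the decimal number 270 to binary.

Using repeated division by 2:
270 ÷ 2 = 135 remainder 0
135 ÷ 2 = 67 remainder 1
67 ÷ 2 = 33 remainder 1
33 ÷ 2 = 16 remainder 1
16 ÷ 2 = 8 remainder 0
8 ÷ 2 = 4 remainder 0
4 ÷ 2 = 2 remainder 0
2 ÷ 2 = 1 remainder 0
1 ÷ 2 = 0 remainder 1
Reading remainders bottom to top: 100001110



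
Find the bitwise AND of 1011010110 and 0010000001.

AND: 1 only when both bits are 1
  1011010110
& 0010000001
------------
  0010000000
Decimal: 726 & 129 = 128



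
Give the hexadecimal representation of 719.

Using repeated division by 16 (digits 10–15 are A–F):
719 ÷ 16 = 44 remainder 15 (F)
44 ÷ 16 = 2 remainder 12 (C)
2 ÷ 16 = 0 remainder 2
Reading remainders bottom to top: 2CF



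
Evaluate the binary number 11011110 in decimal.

Sum of powers of 2 for each 1-bit:
2^1 + 2^2 + 2^3 + 2^4 + 2^6 + 2^7
= 2 + 4 + 8 + 16 + 64 + 128
= 222



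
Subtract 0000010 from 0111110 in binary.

Method 1 - Direct subtraction (column by column from the right: bit − bit − borrow-in; if negative, add 2 and borrow 1 from the next column):
borrow: 0000000
        0111110
-       0000010
---------------
        0111100

Method 2 - Add two's complement:
Two's complement of 0000010: invert → 1111101, add 1 → 1111110
  0111110
+ 1111110
---------
 10111100  (end carry out of the top bit = 1)
Discarding the end carry: 0111100
Decimal check:
  0111110 = 32 + 16 + 8 + 4 + 2 = 62
  0000010 = 2
  62 - 2 = 60, and 0111100 = 32 + 16 + 8 + 4 = 60 ✓



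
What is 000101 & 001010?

AND: 1 only when both bits are 1
  000101
& 001010
--------
  000000
Decimal: 5 & 10 = 0



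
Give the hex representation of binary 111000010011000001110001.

Group into 4-bit nibbles from right:
  1110 = E
  0001 = 1
  0011 = 3
  0000 = 0
  0111 = 7
  0001 = 1
Result: E13071



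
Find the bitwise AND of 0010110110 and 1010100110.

AND: 1 only when both bits are 1
  0010110110
& 1010100110
------------
  0010100110
Decimal: 182 & 678 = 166



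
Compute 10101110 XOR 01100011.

XOR: 1 when bits differ
  10101110
^ 01100011
----------
  11001101
Decimal: 174 ^ 99 = 205



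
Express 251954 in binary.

Using repeated division by 2:
251954 ÷ 2 = 125977 remainder 0
125977 ÷ 2 = 62988 remainder 1
62988 ÷ 2 = 31494 remainder 0
31494 ÷ 2 = 15747 remainder 0
15747 ÷ 2 = 7873 remainder 1
7873 ÷ 2 = 3936 remainder 1
3936 ÷ 2 = 1968 remainder 0
1968 ÷ 2 = 984 remainder 0
984 ÷ 2 = 492 remainder 0
492 ÷ 2 = 246 remainder 0
246 ÷ 2 = 123 remainder 0
123 ÷ 2 = 61 remainder 1
61 ÷ 2 = 30 remainder 1
30 ÷ 2 = 15 remainder 0
15 ÷ 2 = 7 remainder 1
7 ÷ 2 = 3 remainder 1
3 ÷ 2 = 1 remainder 1
1 ÷ 2 = 0 remainder 1
Reading remainders bottom to top: 111101100000110010



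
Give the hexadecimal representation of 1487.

Using repeated division by 16 (digits 10–15 are A–F):
1487 ÷ 16 = 92 remainder 15 (F)
92 ÷ 16 = 5 remainder 12 (C)
5 ÷ 16 = 0 remainder 5
Reading remainders bottom to top: 5CF



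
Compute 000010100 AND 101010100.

AND: 1 only when both bits are 1
  000010100
& 101010100
-----------
  000010100
Decimal: 20 & 340 = 20



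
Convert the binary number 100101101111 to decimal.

Sum of powers of 2 for each 1-bit:
2^0 + 2^1 + 2^2 + 2^3 + 2^5 + 2^6 + 2^8 + 2^11
= 1 + 2 + 4 + 8 + 32 + 64 + 256 + 2048
= 2415



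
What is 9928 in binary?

Using repeated division by 2:
9928 ÷ 2 = 4964 remainder 0
4964 ÷ 2 = 2482 remainder 0
2482 ÷ 2 = 1241 remainder 0
1241 ÷ 2 = 620 remainder 1
620 ÷ 2 = 310 remainder 0
310 ÷ 2 = 155 remainder 0
155 ÷ 2 = 77 remainder 1
77 ÷ 2 = 38 remainder 1
38 ÷ 2 = 19 remainder 0
19 ÷ 2 = 9 remainder 1
9 ÷ 2 = 4 remainder 1
4 ÷ 2 = 2 remainder 0
2 ÷ 2 = 1 remainder 0
1 ÷ 2 = 0 remainder 1
Reading remainders bottom to top: 10011011001000



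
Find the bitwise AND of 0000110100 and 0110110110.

AND: 1 only when both bits are 1
  0000110100
& 0110110110
------------
  0000110100
Decimal: 52 & 438 = 52



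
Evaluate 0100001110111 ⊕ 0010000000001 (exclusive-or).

XOR: 1 when bits differ
  0100001110111
^ 0010000000001
---------------
  0110001110110
Decimal: 2167 ^ 1025 = 3190



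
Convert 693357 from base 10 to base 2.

Using repeated division by 2:
693357 ÷ 2 = 346678 remainder 1
346678 ÷ 2 = 173339 remainder 0
173339 ÷ 2 = 86669 remainder 1
86669 ÷ 2 = 43334 remainder 1
43334 ÷ 2 = 21667 remainder 0
21667 ÷ 2 = 10833 remainder 1
10833 ÷ 2 = 5416 remainder 1
5416 ÷ 2 = 2708 remainder 0
2708 ÷ 2 = 1354 remainder 0
1354 ÷ 2 = 677 remainder 0
677 ÷ 2 = 338 remainder 1
338 ÷ 2 = 169 remainder 0
169 ÷ 2 = 84 remainder 1
84 ÷ 2 = 42 remainder 0
42 ÷ 2 = 21 remainder 0
21 ÷ 2 = 10 remainder 1
10 ÷ 2 = 5 remainder 0
5 ÷ 2 = 2 remainder 1
2 ÷ 2 = 1 remainder 0
1 ÷ 2 = 0 remainder 1
Reading remainders bottom to top: 10101001010001101101



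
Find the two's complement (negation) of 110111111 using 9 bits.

Original (sign bit 1, negative): 110111111
Step 1 - Invert all bits: 001000000
Step 2 - Add 1: 001000001
Verification: 110111111 + 001000001 = 1000000000; discarding the end carry (carry out of the top bit) leaves the 9-bit value 000000000, as required for x + (-x)



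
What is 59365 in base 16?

Using repeated division by 16 (digits 10–15 are A–F):
59365 ÷ 16 = 3710 remainder 5
3710 ÷ 16 = 231 remainder 14 (E)
231 ÷ 16 = 14 remainder 7
14 ÷ 16 = 0 remainder 14 (E)
Reading remainders bottom to top: E7E5



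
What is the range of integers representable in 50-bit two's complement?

For 50-bit two's complement:
Minimum: -2^49 = -562949953421312
Maximum: 2^49 - 1 = 562949953421311



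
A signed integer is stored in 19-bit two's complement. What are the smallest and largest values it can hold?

For 19-bit two's complement:
Minimum: -2^18 = -262144
Maximum: 2^18 - 1 = 262143



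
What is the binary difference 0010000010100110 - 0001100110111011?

Method 1 - Direct subtraction (column by column from the right: bit − bit − borrow-in; if negative, add 2 and borrow 1 from the next column):
borrow: 0011111111110110
        0010000010100110
-       0001100110111011
------------------------
        0000011011101011

Method 2 - Add two's complement:
Two's complement of 0001100110111011: invert → 1110011001000100, add 1 → 1110011001000101
  0010000010100110
+ 1110011001000101
------------------
 10000011011101011  (end carry out of the top bit = 1)
Discarding the end carry: 0000011011101011
Decimal check:
  0010000010100110 = 8192 + 128 + 32 + 4 + 2 = 8358
  0001100110111011 = 4096 + 2048 + 256 + 128 + 32 + 16 + 8 + 2 + 1 = 6587
  8358 - 6587 = 1771, and 0000011011101011 = 1024 + 512 + 128 + 64 + 32 + 8 + 2 + 1 = 1771 ✓



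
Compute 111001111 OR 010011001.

OR: 1 when either bit is 1
  111001111
| 010011001
-----------
  111011111
Decimal: 463 | 153 = 479



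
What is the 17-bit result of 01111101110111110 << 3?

Original: 01111101110111110 (decimal 64446)
Shift left by 3 positions
Append 3 zeros on the right and drop the 3 high bits that overflow the 17-bit width
Result: 11101110111110000 (decimal 122352)
Equivalent: 64446 << 3 = 64446 × 2^3 = 515568, truncated to 17 bits = 122352



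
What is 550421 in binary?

Using repeated division by 2:
550421 ÷ 2 = 275210 remainder 1
275210 ÷ 2 = 137605 remainder 0
137605 ÷ 2 = 68802 remainder 1
68802 ÷ 2 = 34401 remainder 0
34401 ÷ 2 = 17200 remainder 1
17200 ÷ 2 = 8600 remainder 0
8600 ÷ 2 = 4300 remainder 0
4300 ÷ 2 = 2150 remainder 0
2150 ÷ 2 = 1075 remainder 0
1075 ÷ 2 = 537 remainder 1
537 ÷ 2 = 268 remainder 1
268 ÷ 2 = 134 remainder 0
134 ÷ 2 = 67 remainder 0
67 ÷ 2 = 33 remainder 1
33 ÷ 2 = 16 remainder 1
16 ÷ 2 = 8 remainder 0
8 ÷ 2 = 4 remainder 0
4 ÷ 2 = 2 remainder 0
2 ÷ 2 = 1 remainder 0
1 ÷ 2 = 0 remainder 1
Reading remainders bottom to top: 10000110011000010101



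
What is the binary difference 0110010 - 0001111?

Method 1 - Direct subtraction (column by column from the right: bit − bit − borrow-in; if negative, add 2 and borrow 1 from the next column):
borrow: 0011110
        0110010
-       0001111
---------------
        0100011

Method 2 - Add two's complement:
Two's complement of 0001111: invert → 1110000, add 1 → 1110001
  0110010
+ 1110001
---------
 10100011  (end carry out of the top bit = 1)
Discarding the end carry: 0100011
Decimal check:
  0110010 = 32 + 16 + 2 = 50
  0001111 = 8 + 4 + 2 + 1 = 15
  50 - 15 = 35, and 0100011 = 32 + 2 + 1 = 35 ✓



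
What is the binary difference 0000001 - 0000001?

Method 1 - Direct subtraction (column by column from the right: bit − bit − borrow-in; if negative, add 2 and borrow 1 from the next column):
borrow: 0000000
        0000001
-       0000001
---------------
        0000000

Method 2 - Add two's complement:
Two's complement of 0000001: invert → 1111110, add 1 → 1111111
  0000001
+ 1111111
---------
 10000000  (end carry out of the top bit = 1)
Discarding the end carry: 0000000
Decimal check:
  0000001 = 1
  0000001 = 1
  1 - 1 = 0, and 0000000 = 0 ✓



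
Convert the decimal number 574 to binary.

Using repeated division by 2:
574 ÷ 2 = 287 remainder 0
287 ÷ 2 = 143 remainder 1
143 ÷ 2 = 71 remainder 1
71 ÷ 2 = 35 remainder 1
35 ÷ 2 = 17 remainder 1
17 ÷ 2 = 8 remainder 1
8 ÷ 2 = 4 remainder 0
4 ÷ 2 = 2 remainder 0
2 ÷ 2 = 1 remainder 0
1 ÷ 2 = 0 remainder 1
Reading remainders bottom to top: 1000111110



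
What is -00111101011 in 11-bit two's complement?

Original: 00111101011
Step 1 - Invert all bits: 11000010100
Step 2 - Add 1: 11000010101
Verification: 00111101011 + 11000010101 = 100000000000; discarding the end carry (carry out of the top bit) leaves the 11-bit value 00000000000, as required for x + (-x)



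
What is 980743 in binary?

Using repeated division by 2:
980743 ÷ 2 = 490371 remainder 1
490371 ÷ 2 = 245185 remainder 1
245185 ÷ 2 = 122592 remainder 1
122592 ÷ 2 = 61296 remainder 0
61296 ÷ 2 = 30648 remainder 0
30648 ÷ 2 = 15324 remainder 0
15324 ÷ 2 = 7662 remainder 0
7662 ÷ 2 = 3831 remainder 0
3831 ÷ 2 = 1915 remainder 1
1915 ÷ 2 = 957 remainder 1
957 ÷ 2 = 478 remainder 1
478 ÷ 2 = 239 remainder 0
239 ÷ 2 = 119 remainder 1
119 ÷ 2 = 59 remainder 1
59 ÷ 2 = 29 remainder 1
29 ÷ 2 = 14 remainder 1
14 ÷ 2 = 7 remainder 0
7 ÷ 2 = 3 remainder 1
3 ÷ 2 = 1 remainder 1
1 ÷ 2 = 0 remainder 1
Reading remainders bottom to top: 11101111011100000111



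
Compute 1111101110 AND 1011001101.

AND: 1 only when both bits are 1
  1111101110
& 1011001101
------------
  1011001100
Decimal: 1006 & 717 = 716



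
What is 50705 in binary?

Using repeated division by 2:
50705 ÷ 2 = 25352 remainder 1
25352 ÷ 2 = 12676 remainder 0
12676 ÷ 2 = 6338 remainder 0
6338 ÷ 2 = 3169 remainder 0
3169 ÷ 2 = 1584 remainder 1
1584 ÷ 2 = 792 remainder 0
792 ÷ 2 = 396 remainder 0
396 ÷ 2 = 198 remainder 0
198 ÷ 2 = 99 remainder 0
99 ÷ 2 = 49 remainder 1
49 ÷ 2 = 24 remainder 1
24 ÷ 2 = 12 remainder 0
12 ÷ 2 = 6 remainder 0
6 ÷ 2 = 3 remainder 0
3 ÷ 2 = 1 remainder 1
1 ÷ 2 = 0 remainder 1
Reading remainders bottom to top: 1100011000010001



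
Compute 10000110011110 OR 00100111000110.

OR: 1 when either bit is 1
  10000110011110
| 00100111000110
----------------
  10100111011110
Decimal: 8606 | 2502 = 10718



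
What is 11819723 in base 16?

Using repeated division by 16 (digits 10–15 are A–F):
11819723 ÷ 16 = 738732 remainder 11 (B)
738732 ÷ 16 = 46170 remainder 12 (C)
46170 ÷ 16 = 2885 remainder 10 (A)
2885 ÷ 16 = 180 remainder 5
180 ÷ 16 = 11 remainder 4
11 ÷ 16 = 0 remainder 11 (B)
Reading remainders bottom to top: B45ACB



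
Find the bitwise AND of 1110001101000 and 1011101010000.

AND: 1 only when both bits are 1
  1110001101000
& 1011101010000
---------------
  1010001000000
Decimal: 7272 & 5968 = 5184



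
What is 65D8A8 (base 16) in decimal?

Expand by place value (powers of 16):
Digit values: D = 13, A = 10
65D8A8 = 6 × 16^5 + 5 × 16^4 + 13 × 16^3 + 8 × 16^2 + 10 × 16^1 + 8 × 16^0
= 6 × 1048576 + 5 × 65536 + 13 × 4096 + 8 × 256 + 10 × 16 + 8 × 1
= 6291456 + 327680 + 53248 + 2048 + 160 + 8
= 6674600



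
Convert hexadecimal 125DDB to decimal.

Expand by place value (powers of 16):
Digit values: D = 13, B = 11
125DDB = 1 × 16^5 + 2 × 16^4 + 5 × 16^3 + 13 × 16^2 + 13 × 16^1 + 11 × 16^0
= 1 × 1048576 + 2 × 65536 + 5 × 4096 + 13 × 256 + 13 × 16 + 11 × 1
= 1048576 + 131072 + 20480 + 3328 + 208 + 11
= 1203675



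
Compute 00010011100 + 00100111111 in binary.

Add column by column from the right: bit + bit + carry-in; write the sum mod 2, carry 1 when the sum is 2 or 3.
carry:  00001111000
        00010011100
+       00100111111
-------------------
       000111011011
(the carry out of the leftmost column, 0, becomes the leading bit)
Decimal check:
  00010011100 = 128 + 16 + 8 + 4 = 156
  00100111111 = 256 + 32 + 16 + 8 + 4 + 2 + 1 = 319
  156 + 319 = 475, and 000111011011 = 256 + 128 + 64 + 16 + 8 + 2 + 1 = 475 ✓



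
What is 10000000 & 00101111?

AND: 1 only when both bits are 1
  10000000
& 00101111
----------
  00000000
Decimal: 128 & 47 = 0



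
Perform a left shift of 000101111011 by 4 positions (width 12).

Original: 000101111011 (decimal 379)
Shift left by 4 positions
Append 4 zeros on the right and drop the 4 high bits that overflow the 12-bit width
Result: 011110110000 (decimal 1968)
Equivalent: 379 << 4 = 379 × 2^4 = 6064, truncated to 12 bits = 1968



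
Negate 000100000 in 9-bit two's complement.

Original: 000100000
Step 1 - Invert all bits: 111011111
Step 2 - Add 1: 111100000
Verification: 000100000 + 111100000 = 1000000000; discarding the end carry (carry out of the top bit) leaves the 9-bit value 000000000, as required for x + (-x)



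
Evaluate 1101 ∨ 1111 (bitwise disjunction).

OR: 1 when either bit is 1
  1101
| 1111
------
  1111
Decimal: 13 | 15 = 15



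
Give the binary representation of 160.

Using repeated division by 2:
160 ÷ 2 = 80 remainder 0
80 ÷ 2 = 40 remainder 0
40 ÷ 2 = 20 remainder 0
20 ÷ 2 = 10 remainder 0
10 ÷ 2 = 5 remainder 0
5 ÷ 2 = 2 remainder 1
2 ÷ 2 = 1 remainder 0
1 ÷ 2 = 0 remainder 1
Reading remainders bottom to top: 10100000



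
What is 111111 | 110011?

OR: 1 when either bit is 1
  111111
| 110011
--------
  111111
Decimal: 63 | 51 = 63



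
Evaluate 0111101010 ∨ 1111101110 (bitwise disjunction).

OR: 1 when either bit is 1
  0111101010
| 1111101110
------------
  1111101110
Decimal: 490 | 1006 = 1006



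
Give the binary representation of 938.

Using repeated division by 2:
938 ÷ 2 = 469 remainder 0
469 ÷ 2 = 234 remainder 1
234 ÷ 2 = 117 remainder 0
117 ÷ 2 = 58 remainder 1
58 ÷ 2 = 29 remainder 0
29 ÷ 2 = 14 remainder 1
14 ÷ 2 = 7 remainder 0
7 ÷ 2 = 3 remainder 1
3 ÷ 2 = 1 remainder 1
1 ÷ 2 = 0 remainder 1
Reading remainders bottom to top: 1110101010



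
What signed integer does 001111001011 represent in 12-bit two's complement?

Binary: 001111001011
Sign bit: 0 (non-negative)
Read directly as an unsigned value:
001111001011 = 512 + 256 + 128 + 64 + 8 + 2 + 1 = 971
Value: 971



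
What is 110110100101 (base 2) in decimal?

Sum of powers of 2 for each 1-bit:
2^0 + 2^2 + 2^5 + 2^7 + 2^8 + 2^10 + 2^11
= 1 + 4 + 32 + 128 + 256 + 1024 + 2048
= 3493



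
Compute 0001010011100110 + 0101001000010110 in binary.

Add column by column from the right: bit + bit + carry-in; write the sum mod 2, carry 1 when the sum is 2 or 3.
carry:  0010000000001100
        0001010011100110
+       0101001000010110
------------------------
       00110011011111100
(the carry out of the leftmost column, 0, becomes the leading bit)
Decimal check:
  0001010011100110 = 4096 + 1024 + 128 + 64 + 32 + 4 + 2 = 5350
  0101001000010110 = 16384 + 4096 + 512 + 16 + 4 + 2 = 21014
  5350 + 21014 = 26364, and 00110011011111100 = 16384 + 8192 + 1024 + 512 + 128 + 64 + 32 + 16 + 8 + 4 = 26364 ✓



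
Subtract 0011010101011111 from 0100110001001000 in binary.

Method 1 - Direct subtraction (column by column from the right: bit − bit − borrow-in; if negative, add 2 and borrow 1 from the next column):
borrow: 0110111111111110
        0100110001001000
-       0011010101011111
------------------------
        0001011011101001

Method 2 - Add two's complement:
Two's complement of 0011010101011111: invert → 1100101010100000, add 1 → 1100101010100001
  0100110001001000
+ 1100101010100001
------------------
 10001011011101001  (end carry out of the top bit = 1)
Discarding the end carry: 0001011011101001
Decimal check:
  0100110001001000 = 16384 + 2048 + 1024 + 64 + 8 = 19528
  0011010101011111 = 8192 + 4096 + 1024 + 256 + 64 + 16 + 8 + 4 + 2 + 1 = 13663
  19528 - 13663 = 5865, and 0001011011101001 = 4096 + 1024 + 512 + 128 + 64 + 32 + 8 + 1 = 5865 ✓



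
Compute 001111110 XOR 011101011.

XOR: 1 when bits differ
  001111110
^ 011101011
-----------
  010010101
Decimal: 126 ^ 235 = 149



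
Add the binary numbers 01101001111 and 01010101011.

Add column by column from the right: bit + bit + carry-in; write the sum mod 2, carry 1 when the sum is 2 or 3.
carry:  10000011110
        01101001111
+       01010101011
-------------------
       010111111010
(the carry out of the leftmost column, 0, becomes the leading bit)
Decimal check:
  01101001111 = 512 + 256 + 64 + 8 + 4 + 2 + 1 = 847
  01010101011 = 512 + 128 + 32 + 8 + 2 + 1 = 683
  847 + 683 = 1530, and 010111111010 = 1024 + 256 + 128 + 64 + 32 + 16 + 8 + 2 = 1530 ✓



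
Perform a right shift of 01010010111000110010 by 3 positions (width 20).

Original: 01010010111000110010 (decimal 339506)
Shift right by 3 positions
Drop the 3 low bits; fill with zeros on the left
Result: 00001010010111000110 (decimal 42438)
Equivalent: 339506 >> 3 = 339506 ÷ 2^3 = 42438



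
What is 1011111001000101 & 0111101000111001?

AND: 1 only when both bits are 1
  1011111001000101
& 0111101000111001
------------------
  0011101000000001
Decimal: 48709 & 31289 = 14849



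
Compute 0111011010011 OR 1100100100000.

OR: 1 when either bit is 1
  0111011010011
| 1100100100000
---------------
  1111111110011
Decimal: 3795 | 6432 = 8179



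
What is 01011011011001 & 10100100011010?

AND: 1 only when both bits are 1
  01011011011001
& 10100100011010
----------------
  00000000011000
Decimal: 5849 & 10522 = 24



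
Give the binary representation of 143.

Using repeated division by 2:
143 ÷ 2 = 71 remainder 1
71 ÷ 2 = 35 remainder 1
35 ÷ 2 = 17 remainder 1
17 ÷ 2 = 8 remainder 1
8 ÷ 2 = 4 remainder 0
4 ÷ 2 = 2 remainder 0
2 ÷ 2 = 1 remainder 0
1 ÷ 2 = 0 remainder 1
Reading remainders bottom to top: 10001111



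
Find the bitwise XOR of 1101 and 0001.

XOR: 1 when bits differ
  1101
^ 0001
------
  1100
Decimal: 13 ^ 1 = 12



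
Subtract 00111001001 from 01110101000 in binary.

Method 1 - Direct subtraction (column by column from the right: bit − bit − borrow-in; if negative, add 2 and borrow 1 from the next column):
borrow: 01110111110
        01110101000
-       00111001001
-------------------
        00111011111

Method 2 - Add two's complement:
Two's complement of 00111001001: invert → 11000110110, add 1 → 11000110111
  01110101000
+ 11000110111
-------------
 100111011111  (end carry out of the top bit = 1)
Discarding the end carry: 00111011111
Decimal check:
  01110101000 = 512 + 256 + 128 + 32 + 8 = 936
  00111001001 = 256 + 128 + 64 + 8 + 1 = 457
  936 - 457 = 479, and 00111011111 = 256 + 128 + 64 + 16 + 8 + 4 + 2 + 1 = 479 ✓



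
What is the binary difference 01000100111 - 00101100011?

Method 1 - Direct subtraction (column by column from the right: bit − bit − borrow-in; if negative, add 2 and borrow 1 from the next column):
borrow: 01110000000
        01000100111
-       00101100011
-------------------
        00011000100

Method 2 - Add two's complement:
Two's complement of 00101100011: invert → 11010011100, add 1 → 11010011101
  01000100111
+ 11010011101
-------------
 100011000100  (end carry out of the top bit = 1)
Discarding the end carry: 00011000100
Decimal check:
  01000100111 = 512 + 32 + 4 + 2 + 1 = 551
  00101100011 = 256 + 64 + 32 + 2 + 1 = 355
  551 - 355 = 196, and 00011000100 = 128 + 64 + 4 = 196 ✓



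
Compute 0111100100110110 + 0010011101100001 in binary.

Add column by column from the right: bit + bit + carry-in; write the sum mod 2, carry 1 when the sum is 2 or 3.
carry:  1111111011000000
        0111100100110110
+       0010011101100001
------------------------
       01010000010010111
(the carry out of the leftmost column, 0, becomes the leading bit)
Decimal check:
  0111100100110110 = 16384 + 8192 + 4096 + 2048 + 256 + 32 + 16 + 4 + 2 = 31030
  0010011101100001 = 8192 + 1024 + 512 + 256 + 64 + 32 + 1 = 10081
  31030 + 10081 = 41111, and 01010000010010111 = 32768 + 8192 + 128 + 16 + 4 + 2 + 1 = 41111 ✓



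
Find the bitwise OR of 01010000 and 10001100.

OR: 1 when either bit is 1
  01010000
| 10001100
----------
  11011100
Decimal: 80 | 140 = 220



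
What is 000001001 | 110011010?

OR: 1 when either bit is 1
  000001001
| 110011010
-----------
  110011011
Decimal: 9 | 410 = 411



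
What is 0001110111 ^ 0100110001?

XOR: 1 when bits differ
  0001110111
^ 0100110001
------------
  0101000110
Decimal: 119 ^ 305 = 326



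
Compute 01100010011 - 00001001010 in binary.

Method 1 - Direct subtraction (column by column from the right: bit − bit − borrow-in; if negative, add 2 and borrow 1 from the next column):
borrow: 00110010000
        01100010011
-       00001001010
-------------------
        01011001001

Method 2 - Add two's complement:
Two's complement of 00001001010: invert → 11110110101, add 1 → 11110110110
  01100010011
+ 11110110110
-------------
 101011001001  (end carry out of the top bit = 1)
Discarding the end carry: 01011001001
Decimal check:
  01100010011 = 512 + 256 + 16 + 2 + 1 = 787
  00001001010 = 64 + 8 + 2 = 74
  787 - 74 = 713, and 01011001001 = 512 + 128 + 64 + 8 + 1 = 713 ✓



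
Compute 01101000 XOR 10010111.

XOR: 1 when bits differ
  01101000
^ 10010111
----------
  11111111
Decimal: 104 ^ 151 = 255



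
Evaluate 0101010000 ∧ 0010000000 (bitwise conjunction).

AND: 1 only when both bits are 1
  0101010000
& 0010000000
------------
  0000000000
Decimal: 336 & 128 = 0



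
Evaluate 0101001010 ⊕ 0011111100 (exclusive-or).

XOR: 1 when bits differ
  0101001010
^ 0011111100
------------
  0110110110
Decimal: 330 ^ 252 = 438



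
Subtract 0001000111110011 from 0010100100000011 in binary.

Method 1 - Direct subtraction (column by column from the right: bit − bit − borrow-in; if negative, add 2 and borrow 1 from the next column):
borrow: 0010111111100000
        0010100100000011
-       0001000111110011
------------------------
        0001011100010000

Method 2 - Add two's complement:
Two's complement of 0001000111110011: invert → 1110111000001100, add 1 → 1110111000001101
  0010100100000011
+ 1110111000001101
------------------
 10001011100010000  (end carry out of the top bit = 1)
Discarding the end carry: 0001011100010000
Decimal check:
  0010100100000011 = 8192 + 2048 + 256 + 2 + 1 = 10499
  0001000111110011 = 4096 + 256 + 128 + 64 + 32 + 16 + 2 + 1 = 4595
  10499 - 4595 = 5904, and 0001011100010000 = 4096 + 1024 + 512 + 256 + 16 = 5904 ✓



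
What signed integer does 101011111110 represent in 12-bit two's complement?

Binary: 101011111110
Sign bit: 1 (negative)
Invert: 010100000001
Add 1:  010100000010
Magnitude: 010100000010 = 1024 + 256 + 2 = 1282
Value: -1282



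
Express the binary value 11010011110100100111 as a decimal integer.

Sum of powers of 2 for each 1-bit:
2^0 + 2^1 + 2^2 + 2^5 + 2^8 + 2^10 + 2^11 + 2^12 + 2^13 + 2^16 + 2^18 + 2^19
= 1 + 2 + 4 + 32 + 256 + 1024 + 2048 + 4096 + 8192 + 65536 + 262144 + 524288
= 867623



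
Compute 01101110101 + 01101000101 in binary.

Add column by column from the right: bit + bit + carry-in; write the sum mod 2, carry 1 when the sum is 2 or 3.
carry:  11010001010
        01101110101
+       01101000101
-------------------
       011010111010
(the carry out of the leftmost column, 0, becomes the leading bit)
Decimal check:
  01101110101 = 512 + 256 + 64 + 32 + 16 + 4 + 1 = 885
  01101000101 = 512 + 256 + 64 + 4 + 1 = 837
  885 + 837 = 1722, and 011010111010 = 1024 + 512 + 128 + 32 + 16 + 8 + 2 = 1722 ✓



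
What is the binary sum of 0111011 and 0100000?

Add column by column from the right: bit + bit + carry-in; write the sum mod 2, carry 1 when the sum is 2 or 3.
carry:  1000000
        0111011
+       0100000
---------------
       01011011
(the carry out of the leftmost column, 0, becomes the leading bit)
Decimal check:
  0111011 = 32 + 16 + 8 + 2 + 1 = 59
  0100000 = 32
  59 + 32 = 91, and 01011011 = 64 + 16 + 8 + 2 + 1 = 91 ✓



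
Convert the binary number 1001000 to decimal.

Sum of powers of 2 for each 1-bit:
2^3 + 2^6
= 8 + 64
= 72



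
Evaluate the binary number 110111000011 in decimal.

Sum of powers of 2 for each 1-bit:
2^0 + 2^1 + 2^6 + 2^7 + 2^8 + 2^10 + 2^11
= 1 + 2 + 64 + 128 + 256 + 1024 + 2048
= 3523



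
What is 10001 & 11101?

AND: 1 only when both bits are 1
  10001
& 11101
-------
  10001
Decimal: 17 & 29 = 17



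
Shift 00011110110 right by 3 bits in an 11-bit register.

Original: 00011110110 (decimal 246)
Shift right by 3 positions
Drop the 3 low bits; fill with zeros on the left
Result: 00000011110 (decimal 30)
Equivalent: 246 >> 3 = 246 ÷ 2^3 = 30



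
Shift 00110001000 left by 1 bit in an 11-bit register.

Original: 00110001000 (decimal 392)
Shift left by 1 position
Append 1 zero on the right
Result: 01100010000 (decimal 784)
Equivalent: 392 << 1 = 392 × 2^1 = 784



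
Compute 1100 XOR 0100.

XOR: 1 when bits differ
  1100
^ 0100
------
  1000
Decimal: 12 ^ 4 = 8



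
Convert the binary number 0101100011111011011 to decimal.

Sum of powers of 2 for each 1-bit:
2^0 + 2^1 + 2^3 + 2^4 + 2^6 + 2^7 + 2^8 + 2^9 + 2^10 + 2^14 + 2^15 + 2^17
= 1 + 2 + 8 + 16 + 64 + 128 + 256 + 512 + 1024 + 16384 + 32768 + 131072
= 182235

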